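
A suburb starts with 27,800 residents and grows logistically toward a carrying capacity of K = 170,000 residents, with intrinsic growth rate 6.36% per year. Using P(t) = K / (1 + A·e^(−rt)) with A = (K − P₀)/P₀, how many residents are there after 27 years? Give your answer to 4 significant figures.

A = (170000 − 27800)/27800 = 5.11511
P(27) = 170000 / (1 + 5.11511·e^(−0.0636·27)) = 170000 / (1 + 5.11511·0.179568)
= 170000 / 1.91851 ≈ 88610.39

≈ 88,610 residents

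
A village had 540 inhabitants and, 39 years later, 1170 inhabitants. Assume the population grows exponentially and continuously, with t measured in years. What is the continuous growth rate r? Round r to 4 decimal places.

1170 = 540 · e^(r·39)
e^(39r) = 1170/540 = 2.16667
r = ln(2.16667) / 39 = 0.77319 / 39

r ≈ 0.0198 per year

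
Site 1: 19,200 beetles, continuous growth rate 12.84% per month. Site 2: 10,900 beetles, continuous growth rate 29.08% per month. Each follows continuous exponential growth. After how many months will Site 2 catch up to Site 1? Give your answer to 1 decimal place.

19200·e^(0.1284t) = 10900·e^(0.2908t)
19200/10900 = e^((0.2908 − 0.1284)t) → ln(1.76147) = 0.1624·t
t = 0.56615 / 0.1624

t ≈ 3.5 months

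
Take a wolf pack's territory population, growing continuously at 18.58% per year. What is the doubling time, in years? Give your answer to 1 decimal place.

doubling time ≈ 3.7 years

doubling time = ln(2) / |r| = 0.69315 / 0.1858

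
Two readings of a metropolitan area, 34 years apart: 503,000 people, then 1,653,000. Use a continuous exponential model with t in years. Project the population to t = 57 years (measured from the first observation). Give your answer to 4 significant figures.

≈ 3,697,000 people

r = ln(1653000/503000) / 34 ≈ 0.034993 per year
P(57) = 503000 · e^(0.034993·57) = 503000 · 7.34921 ≈ 3696651.42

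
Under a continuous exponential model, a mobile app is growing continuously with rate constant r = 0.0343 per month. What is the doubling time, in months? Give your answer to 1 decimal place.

doubling time = ln(2) / |r| = 0.69315 / 0.0343

doubling time ≈ 20.2 months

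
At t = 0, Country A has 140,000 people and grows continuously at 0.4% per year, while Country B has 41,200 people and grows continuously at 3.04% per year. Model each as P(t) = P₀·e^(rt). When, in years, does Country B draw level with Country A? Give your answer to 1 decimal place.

140000·e^(0.004t) = 41200·e^(0.0304t)
140000/41200 = e^((0.0304 − 0.004)t) → ln(3.39806) = 0.0264·t
t = 1.2232 / 0.0264

t ≈ 46.3 years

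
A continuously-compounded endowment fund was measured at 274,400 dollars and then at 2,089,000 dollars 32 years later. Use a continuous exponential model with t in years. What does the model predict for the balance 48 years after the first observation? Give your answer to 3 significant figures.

≈ 5,760,000 dollars

r = ln(2089000/274400) / 32 ≈ 0.063433 per year
P(48) = 274400 · e^(0.063433·48) = 274400 · 21.00543 ≈ 5763888.97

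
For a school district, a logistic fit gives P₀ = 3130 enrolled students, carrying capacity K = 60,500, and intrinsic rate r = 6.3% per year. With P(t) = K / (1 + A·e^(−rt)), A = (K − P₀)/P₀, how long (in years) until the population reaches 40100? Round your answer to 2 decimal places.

A = (60500 − 3130)/3130 = 18.32907
40100 = 60500/(1 + 18.32907·e^(−0.063t)) → 1 + 18.32907·e^(−0.063t) = 1.50873
e^(−0.063t) = 0.027755 → t = ln(36.02921)/0.063 = 3.58433/0.063

t ≈ 56.89 years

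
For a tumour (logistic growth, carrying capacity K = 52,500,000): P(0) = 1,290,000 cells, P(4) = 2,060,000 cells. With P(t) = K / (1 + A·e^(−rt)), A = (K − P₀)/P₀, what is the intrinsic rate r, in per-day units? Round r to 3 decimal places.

r ≈ 0.121 per day

A = (52500000 − 1290000)/1290000 = 39.69767
2060000 = 52500000/(1 + 39.69767·e^(−r·4)) → e^(−4r) = (25.48544 − 1)/39.69767 = 0.616798
r = −ln(0.616798)/4 = 0.48321/4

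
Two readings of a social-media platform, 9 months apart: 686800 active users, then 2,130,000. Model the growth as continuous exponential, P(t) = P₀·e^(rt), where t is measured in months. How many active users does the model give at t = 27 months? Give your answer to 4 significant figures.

r = ln(2130000/686800) / 9 ≈ 0.125759 per month
P(27) = 686800 · e^(0.125759·27) = 686800 · 29.82964 ≈ 20486993.86

≈ 20,490,000 active users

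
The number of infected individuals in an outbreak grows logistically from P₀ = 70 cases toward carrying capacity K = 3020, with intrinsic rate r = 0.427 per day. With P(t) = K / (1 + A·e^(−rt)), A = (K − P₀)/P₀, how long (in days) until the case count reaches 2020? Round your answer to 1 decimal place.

A = (3020 − 70)/70 = 42.14286
2020 = 3020/(1 + 42.14286·e^(−0.427t)) → 1 + 42.14286·e^(−0.427t) = 1.49505
e^(−0.427t) = 0.011747 → t = ln(85.12857)/0.427 = 4.44416/0.427

t ≈ 10.4 days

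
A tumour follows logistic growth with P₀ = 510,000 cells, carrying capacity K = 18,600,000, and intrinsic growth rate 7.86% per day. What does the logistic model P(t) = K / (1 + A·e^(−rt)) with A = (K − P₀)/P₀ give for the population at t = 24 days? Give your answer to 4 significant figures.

≈ 2,916,000 cells

A = (18600000 − 510000)/510000 = 35.47059
P(24) = 18600000 / (1 + 35.47059·e^(−0.0786·24)) = 18600000 / (1 + 35.47059·0.151617)
= 18600000 / 6.37793 ≈ 2916305.94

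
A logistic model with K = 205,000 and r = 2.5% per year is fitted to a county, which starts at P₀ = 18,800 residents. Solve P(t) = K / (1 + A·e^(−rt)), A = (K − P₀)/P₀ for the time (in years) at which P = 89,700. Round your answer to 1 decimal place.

t ≈ 81.7 years

A = (205000 − 18800)/18800 = 9.90426
89700 = 205000/(1 + 9.90426·e^(−0.025t)) → 1 + 9.90426·e^(−0.025t) = 2.2854
e^(−0.025t) = 0.129782 → t = ln(7.70522)/0.025 = 2.0419/0.025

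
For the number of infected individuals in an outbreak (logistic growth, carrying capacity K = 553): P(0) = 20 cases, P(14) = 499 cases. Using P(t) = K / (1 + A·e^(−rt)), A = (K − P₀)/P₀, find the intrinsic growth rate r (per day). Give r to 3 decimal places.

r ≈ 0.393 per day

A = (553 − 20)/20 = 26.65
499 = 553/(1 + 26.65·e^(−r·14)) → e^(−14r) = (1.10822 − 1)/26.65 = 0.004061
r = −ln(0.004061)/14 = 5.50641/14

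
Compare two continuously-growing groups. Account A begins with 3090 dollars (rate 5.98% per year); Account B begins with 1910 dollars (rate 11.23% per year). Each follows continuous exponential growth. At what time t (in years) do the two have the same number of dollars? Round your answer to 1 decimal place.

t ≈ 9.2 years

3090·e^(0.0598t) = 1910·e^(0.1123t)
3090/1910 = e^((0.1123 − 0.0598)t) → ln(1.6178) = 0.0525·t
t = 0.48107 / 0.0525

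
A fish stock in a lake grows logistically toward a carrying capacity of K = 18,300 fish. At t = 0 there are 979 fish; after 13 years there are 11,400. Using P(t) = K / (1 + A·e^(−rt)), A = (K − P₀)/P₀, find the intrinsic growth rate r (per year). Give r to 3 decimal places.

r ≈ 0.260 per year

A = (18300 − 979)/979 = 17.69254
11400 = 18300/(1 + 17.69254·e^(−r·13)) → e^(−13r) = (1.60526 − 1)/17.69254 = 0.03421
r = −ln(0.03421)/13 = 3.37524/13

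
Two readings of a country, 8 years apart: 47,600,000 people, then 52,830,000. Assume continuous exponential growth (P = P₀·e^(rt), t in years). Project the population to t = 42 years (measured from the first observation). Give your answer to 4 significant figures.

r = ln(52830000/47600000) / 8 ≈ 0.013031 per year
P(42) = 47600000 · e^(0.013031·42) = 47600000 · 1.72857 ≈ 82279881.4

≈ 82,280,000 people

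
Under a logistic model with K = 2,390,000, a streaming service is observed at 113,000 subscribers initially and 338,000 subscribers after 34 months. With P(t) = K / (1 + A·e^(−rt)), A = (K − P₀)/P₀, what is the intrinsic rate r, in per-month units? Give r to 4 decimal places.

A = (2390000 − 113000)/113000 = 20.15044
338000 = 2390000/(1 + 20.15044·e^(−r·34)) → e^(−34r) = (7.07101 − 1)/20.15044 = 0.301284
r = −ln(0.301284)/34 = 1.1997/34

r ≈ 0.0353 per month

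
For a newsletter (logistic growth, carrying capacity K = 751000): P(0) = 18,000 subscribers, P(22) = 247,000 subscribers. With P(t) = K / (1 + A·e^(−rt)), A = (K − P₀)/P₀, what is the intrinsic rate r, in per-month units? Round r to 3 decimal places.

r ≈ 0.136 per month

A = (751000 − 18000)/18000 = 40.72222
247000 = 751000/(1 + 40.72222·e^(−r·22)) → e^(−22r) = (3.04049 − 1)/40.72222 = 0.050107
r = −ln(0.050107)/22 = 2.99359/22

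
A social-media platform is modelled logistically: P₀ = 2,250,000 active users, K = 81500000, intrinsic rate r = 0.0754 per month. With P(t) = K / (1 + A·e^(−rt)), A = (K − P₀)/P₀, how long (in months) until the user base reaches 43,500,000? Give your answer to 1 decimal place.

A = (81500000 − 2250000)/2250000 = 35.22222
43500000 = 81500000/(1 + 35.22222·e^(−0.0754t)) → 1 + 35.22222·e^(−0.0754t) = 1.87356
e^(−0.0754t) = 0.024801 → t = ln(40.32018)/0.0754 = 3.69685/0.0754

t ≈ 49.0 months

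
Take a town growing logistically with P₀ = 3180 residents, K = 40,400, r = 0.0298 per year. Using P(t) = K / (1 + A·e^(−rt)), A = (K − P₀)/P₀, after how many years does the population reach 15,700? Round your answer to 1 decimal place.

t ≈ 67.3 years

A = (40400 − 3180)/3180 = 11.7044
15700 = 40400/(1 + 11.7044·e^(−0.0298t)) → 1 + 11.7044·e^(−0.0298t) = 2.57325
e^(−0.0298t) = 0.134415 → t = ln(7.43964)/0.0298 = 2.00682/0.0298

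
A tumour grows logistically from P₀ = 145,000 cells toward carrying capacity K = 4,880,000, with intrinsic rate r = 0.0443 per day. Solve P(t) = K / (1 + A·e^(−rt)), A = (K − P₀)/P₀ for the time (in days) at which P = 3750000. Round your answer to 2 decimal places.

A = (4880000 − 145000)/145000 = 32.65517
3750000 = 4880000/(1 + 32.65517·e^(−0.0443t)) → 1 + 32.65517·e^(−0.0443t) = 1.30133
e^(−0.0443t) = 0.009228 → t = ln(108.36894)/0.0443 = 4.68554/0.0443

t ≈ 105.77 days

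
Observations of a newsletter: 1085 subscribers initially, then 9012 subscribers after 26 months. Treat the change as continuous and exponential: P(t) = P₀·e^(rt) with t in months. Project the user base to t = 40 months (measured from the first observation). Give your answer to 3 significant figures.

r = ln(9012/1085) / 26 ≈ 0.081422 per month
P(40) = 1085 · e^(0.081422·40) = 1085 · 25.96859 ≈ 28175.92

≈ 28,200 subscribers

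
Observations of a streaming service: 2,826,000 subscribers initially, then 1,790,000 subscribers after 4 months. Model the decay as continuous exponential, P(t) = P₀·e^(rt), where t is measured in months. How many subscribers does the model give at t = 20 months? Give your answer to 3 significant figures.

r = ln(1790000/2826000) / 4 ≈ -0.114162 per month
P(20) = 2826000 · e^(-0.114162·20) = 2826000 · 0.10195 ≈ 288122.07

≈ 288,000 subscribers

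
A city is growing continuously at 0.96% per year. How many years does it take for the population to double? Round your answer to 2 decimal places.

doubling time = ln(2) / |r| = 0.69315 / 0.0096

doubling time ≈ 72.20 years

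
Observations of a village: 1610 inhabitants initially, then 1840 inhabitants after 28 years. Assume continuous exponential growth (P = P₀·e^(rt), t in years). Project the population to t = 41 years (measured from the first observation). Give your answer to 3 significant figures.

r = ln(1840/1610) / 28 ≈ 0.004769 per year
P(41) = 1610 · e^(0.004769·41) = 1610 · 1.21595 ≈ 1957.68

≈ 1,960 inhabitants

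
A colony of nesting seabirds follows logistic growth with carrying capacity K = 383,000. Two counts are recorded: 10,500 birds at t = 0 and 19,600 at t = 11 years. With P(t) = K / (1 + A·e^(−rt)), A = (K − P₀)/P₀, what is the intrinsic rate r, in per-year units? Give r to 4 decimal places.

r ≈ 0.0590 per year

A = (383000 − 10500)/10500 = 35.47619
19600 = 383000/(1 + 35.47619·e^(−r·11)) → e^(−11r) = (19.54082 − 1)/35.47619 = 0.522627
r = −ln(0.522627)/11 = 0.64889/11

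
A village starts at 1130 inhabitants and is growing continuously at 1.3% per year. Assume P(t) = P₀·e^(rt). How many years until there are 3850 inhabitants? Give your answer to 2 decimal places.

3850 = 1130 · e^(0.013·t)
t = ln(3850/1130) / 0.013 = ln(3.40708) / 0.013 = 1.22586 / 0.013

t ≈ 94.30 years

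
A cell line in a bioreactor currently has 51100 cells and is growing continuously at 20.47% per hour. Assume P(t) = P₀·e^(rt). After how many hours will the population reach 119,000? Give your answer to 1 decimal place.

119000 = 51100 · e^(0.2047·t)
t = ln(119000/51100) / 0.2047 = ln(2.32877) / 0.2047 = 0.84534 / 0.2047

t ≈ 4.1 hours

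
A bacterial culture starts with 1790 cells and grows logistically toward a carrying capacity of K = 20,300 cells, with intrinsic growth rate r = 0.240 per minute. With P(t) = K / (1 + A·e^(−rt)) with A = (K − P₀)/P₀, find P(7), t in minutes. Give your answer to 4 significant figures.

A = (20300 − 1790)/1790 = 10.34078
P(7) = 20300 / (1 + 10.34078·e^(−0.24·7)) = 20300 / (1 + 10.34078·0.186374)
= 20300 / 2.92725 ≈ 6934.83

≈ 6,935 cells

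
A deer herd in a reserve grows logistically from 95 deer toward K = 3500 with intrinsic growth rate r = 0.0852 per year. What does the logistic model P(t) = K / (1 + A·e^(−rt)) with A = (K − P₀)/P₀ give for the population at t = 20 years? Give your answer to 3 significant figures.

≈ 465 deer

A = (3500 − 95)/95 = 35.84211
P(20) = 3500 / (1 + 35.84211·e^(−0.0852·20)) = 3500 / (1 + 35.84211·0.181954)
= 3500 / 7.52162 ≈ 465.33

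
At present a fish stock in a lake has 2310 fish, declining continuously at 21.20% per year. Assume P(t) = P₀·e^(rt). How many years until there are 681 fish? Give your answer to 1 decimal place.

681 = 2310 · e^(-0.212·t)
t = ln(681/2310) / -0.212 = ln(0.29481) / -0.212 = -1.22144 / -0.212

t ≈ 5.8 years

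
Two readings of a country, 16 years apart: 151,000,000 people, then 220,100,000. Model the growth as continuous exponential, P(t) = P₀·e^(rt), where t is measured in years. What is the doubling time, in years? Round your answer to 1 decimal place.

doubling time ≈ 29.4 years

r = ln(220100000/151000000) / 16 = ln(1.45762) / 16 ≈ 0.02355 per year
doubling time = ln 2 / |r| = 0.69315 / 0.02355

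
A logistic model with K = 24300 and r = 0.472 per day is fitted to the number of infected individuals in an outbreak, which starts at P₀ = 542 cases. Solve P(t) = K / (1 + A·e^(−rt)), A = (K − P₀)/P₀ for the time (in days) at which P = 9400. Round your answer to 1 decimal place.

A = (24300 − 542)/542 = 43.83395
9400 = 24300/(1 + 43.83395·e^(−0.472t)) → 1 + 43.83395·e^(−0.472t) = 2.58511
e^(−0.472t) = 0.036162 → t = ln(27.65363)/0.472 = 3.31976/0.472

t ≈ 7.0 days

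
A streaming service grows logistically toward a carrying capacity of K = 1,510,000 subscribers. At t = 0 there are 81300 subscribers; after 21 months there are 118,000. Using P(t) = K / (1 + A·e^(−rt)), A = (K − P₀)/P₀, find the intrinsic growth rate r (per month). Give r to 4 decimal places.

r ≈ 0.0190 per month

A = (1510000 − 81300)/81300 = 17.57319
118000 = 1510000/(1 + 17.57319·e^(−r·21)) → e^(−21r) = (12.79661 − 1)/17.57319 = 0.671285
r = −ln(0.671285)/21 = 0.39856/21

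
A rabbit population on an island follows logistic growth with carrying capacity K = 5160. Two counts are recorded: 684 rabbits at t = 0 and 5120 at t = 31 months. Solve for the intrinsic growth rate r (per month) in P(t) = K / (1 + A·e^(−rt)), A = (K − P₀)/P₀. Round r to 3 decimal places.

A = (5160 − 684)/684 = 6.54386
5120 = 5160/(1 + 6.54386·e^(−r·31)) → e^(−31r) = (1.00781 − 1)/6.54386 = 0.001194
r = −ln(0.001194)/31 = 6.73056/31

r ≈ 0.217 per month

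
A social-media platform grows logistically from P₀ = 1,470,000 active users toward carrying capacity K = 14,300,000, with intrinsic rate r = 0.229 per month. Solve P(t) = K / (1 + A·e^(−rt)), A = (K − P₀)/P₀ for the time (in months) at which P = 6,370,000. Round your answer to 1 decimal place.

t ≈ 8.5 months

A = (14300000 − 1470000)/1470000 = 8.72789
6370000 = 14300000/(1 + 8.72789·e^(−0.229t)) → 1 + 8.72789·e^(−0.229t) = 2.2449
e^(−0.229t) = 0.142634 → t = ln(7.01093)/0.229 = 1.94747/0.229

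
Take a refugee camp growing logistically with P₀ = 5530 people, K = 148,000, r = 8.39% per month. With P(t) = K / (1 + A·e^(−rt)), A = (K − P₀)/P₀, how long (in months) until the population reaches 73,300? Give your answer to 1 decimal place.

A = (148000 − 5530)/5530 = 25.76311
73300 = 148000/(1 + 25.76311·e^(−0.0839t)) → 1 + 25.76311·e^(−0.0839t) = 2.0191
e^(−0.0839t) = 0.039557 → t = ln(25.28027)/0.0839 = 3.23002/0.0839

t ≈ 38.5 months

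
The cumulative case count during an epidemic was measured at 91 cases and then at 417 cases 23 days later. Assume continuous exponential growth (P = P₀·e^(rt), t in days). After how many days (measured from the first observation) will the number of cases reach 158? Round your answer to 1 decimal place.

t ≈ 8.3 days

r = ln(417/91) / 23 ≈ 0.066184 per day
t = ln(158/91) / r = 0.55174 / 0.066184 ≈ 8.336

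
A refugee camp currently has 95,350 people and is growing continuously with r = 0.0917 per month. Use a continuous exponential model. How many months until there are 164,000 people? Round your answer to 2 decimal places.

164000 = 95350 · e^(0.0917·t)
t = ln(164000/95350) / 0.0917 = ln(1.71998) / 0.0917 = 0.54231 / 0.0917

t ≈ 5.91 months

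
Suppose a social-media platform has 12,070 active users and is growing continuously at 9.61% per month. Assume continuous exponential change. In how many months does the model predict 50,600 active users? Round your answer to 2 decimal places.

50600 = 12070 · e^(0.0961·t)
t = ln(50600/12070) / 0.0961 = ln(4.19221) / 0.0961 = 1.43323 / 0.0961

t ≈ 14.91 months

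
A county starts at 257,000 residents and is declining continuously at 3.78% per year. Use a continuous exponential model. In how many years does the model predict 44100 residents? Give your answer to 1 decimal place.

44100 = 257000 · e^(-0.0378·t)
t = ln(44100/257000) / -0.0378 = ln(0.1716) / -0.0378 = -1.76262 / -0.0378

t ≈ 46.6 years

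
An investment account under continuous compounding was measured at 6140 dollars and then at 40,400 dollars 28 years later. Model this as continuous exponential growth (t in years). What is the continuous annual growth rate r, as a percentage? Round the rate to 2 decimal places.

40400 = 6140 · e^(r·28)
e^(28r) = 40400/6140 = 6.5798
r = ln(6.5798) / 28 = 1.88401 / 28

r ≈ 6.73% per year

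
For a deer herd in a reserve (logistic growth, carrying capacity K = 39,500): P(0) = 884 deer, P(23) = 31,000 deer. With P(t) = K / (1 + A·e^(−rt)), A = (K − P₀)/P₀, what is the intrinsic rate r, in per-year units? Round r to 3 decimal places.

r ≈ 0.220 per year

A = (39500 − 884)/884 = 43.68326
31000 = 39500/(1 + 43.68326·e^(−r·23)) → e^(−23r) = (1.27419 − 1)/43.68326 = 0.006277
r = −ln(0.006277)/23 = 5.07089/23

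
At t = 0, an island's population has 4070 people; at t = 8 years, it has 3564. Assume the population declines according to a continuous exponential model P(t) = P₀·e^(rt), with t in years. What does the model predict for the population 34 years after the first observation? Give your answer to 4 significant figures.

r = ln(3564/4070) / 8 ≈ -0.016595 per year
P(34) = 4070 · e^(-0.016595·34) = 4070 · 0.5688 ≈ 2315.01

≈ 2,315 people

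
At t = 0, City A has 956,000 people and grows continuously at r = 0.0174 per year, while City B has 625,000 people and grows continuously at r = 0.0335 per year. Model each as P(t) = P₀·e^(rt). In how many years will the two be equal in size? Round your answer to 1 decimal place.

956000·e^(0.0174t) = 625000·e^(0.0335t)
956000/625000 = e^((0.0335 − 0.0174)t) → ln(1.5296) = 0.0161·t
t = 0.42501 / 0.0161

t ≈ 26.4 years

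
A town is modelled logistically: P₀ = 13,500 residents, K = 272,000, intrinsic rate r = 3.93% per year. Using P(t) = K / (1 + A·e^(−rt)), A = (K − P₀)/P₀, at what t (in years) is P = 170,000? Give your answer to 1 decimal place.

A = (272000 − 13500)/13500 = 19.14815
170000 = 272000/(1 + 19.14815·e^(−0.0393t)) → 1 + 19.14815·e^(−0.0393t) = 1.6
e^(−0.0393t) = 0.031335 → t = ln(31.91358)/0.0393 = 3.46303/0.0393

t ≈ 88.1 years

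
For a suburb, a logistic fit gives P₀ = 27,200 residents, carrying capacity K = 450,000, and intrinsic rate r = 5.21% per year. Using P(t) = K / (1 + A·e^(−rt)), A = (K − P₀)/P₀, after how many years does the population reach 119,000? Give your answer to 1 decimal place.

t ≈ 33.0 years

A = (450000 − 27200)/27200 = 15.54412
119000 = 450000/(1 + 15.54412·e^(−0.0521t)) → 1 + 15.54412·e^(−0.0521t) = 3.78151
e^(−0.0521t) = 0.178943 → t = ln(5.58837)/0.0521 = 1.72069/0.0521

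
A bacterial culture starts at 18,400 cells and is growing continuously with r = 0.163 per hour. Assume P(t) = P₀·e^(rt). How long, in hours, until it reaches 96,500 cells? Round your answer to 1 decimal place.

t ≈ 10.2 hours

96500 = 18400 · e^(0.163·t)
t = ln(96500/18400) / 0.163 = ln(5.24457) / 0.163 = 1.65719 / 0.163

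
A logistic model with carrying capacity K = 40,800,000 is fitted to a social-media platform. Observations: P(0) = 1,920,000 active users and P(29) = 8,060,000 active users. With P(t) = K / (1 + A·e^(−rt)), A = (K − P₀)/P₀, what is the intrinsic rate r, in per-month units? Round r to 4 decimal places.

A = (40800000 − 1920000)/1920000 = 20.25
8060000 = 40800000/(1 + 20.25·e^(−r·29)) → e^(−29r) = (5.06203 − 1)/20.25 = 0.200594
r = −ln(0.200594)/29 = 1.60647/29

r ≈ 0.0554 per month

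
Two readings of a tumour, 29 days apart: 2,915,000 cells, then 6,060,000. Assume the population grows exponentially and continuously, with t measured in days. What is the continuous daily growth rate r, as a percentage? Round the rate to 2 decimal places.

6060000 = 2915000 · e^(r·29)
e^(29r) = 6060000/2915000 = 2.0789
r = ln(2.0789) / 29 = 0.73184 / 29

r ≈ 2.52% per day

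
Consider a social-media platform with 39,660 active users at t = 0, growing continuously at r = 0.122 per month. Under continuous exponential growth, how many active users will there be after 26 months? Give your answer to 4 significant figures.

≈ 946,100 active users

P(26) = 39660 · e^(0.122·26) = 39660 · e^(3.172)
= 39660 · 23.85515 ≈ 946095.13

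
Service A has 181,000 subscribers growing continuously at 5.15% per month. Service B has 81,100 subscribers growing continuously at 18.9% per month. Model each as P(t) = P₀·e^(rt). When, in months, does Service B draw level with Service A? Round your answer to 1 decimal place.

181000·e^(0.0515t) = 81100·e^(0.189t)
181000/81100 = e^((0.189 − 0.0515)t) → ln(2.23181) = 0.1375·t
t = 0.80281 / 0.1375

t ≈ 5.8 months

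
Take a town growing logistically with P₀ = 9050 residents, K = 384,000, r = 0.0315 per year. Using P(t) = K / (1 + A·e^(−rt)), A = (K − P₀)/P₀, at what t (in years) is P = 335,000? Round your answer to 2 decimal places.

t ≈ 179.25 years

A = (384000 − 9050)/9050 = 41.43094
335000 = 384000/(1 + 41.43094·e^(−0.0315t)) → 1 + 41.43094·e^(−0.0315t) = 1.14627
e^(−0.0315t) = 0.00353 → t = ln(283.25234)/0.0315 = 5.64634/0.0315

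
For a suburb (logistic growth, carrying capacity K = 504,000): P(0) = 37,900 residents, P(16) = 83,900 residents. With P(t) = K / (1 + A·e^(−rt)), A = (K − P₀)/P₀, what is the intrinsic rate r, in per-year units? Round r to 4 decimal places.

A = (504000 − 37900)/37900 = 12.29815
83900 = 504000/(1 + 12.29815·e^(−r·16)) → e^(−16r) = (6.00715 − 1)/12.29815 = 0.407147
r = −ln(0.407147)/16 = 0.89858/16

r ≈ 0.0562 per year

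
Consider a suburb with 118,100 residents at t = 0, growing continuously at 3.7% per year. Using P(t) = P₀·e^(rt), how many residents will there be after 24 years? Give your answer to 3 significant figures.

P(24) = 118100 · e^(0.037·24) = 118100 · e^(0.888)
= 118100 · 2.43026 ≈ 287014.21

≈ 287,000 residents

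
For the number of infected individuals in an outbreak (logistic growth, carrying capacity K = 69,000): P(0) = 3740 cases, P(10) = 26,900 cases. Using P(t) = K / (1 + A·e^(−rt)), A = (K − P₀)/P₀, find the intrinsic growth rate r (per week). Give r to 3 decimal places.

A = (69000 − 3740)/3740 = 17.4492
26900 = 69000/(1 + 17.4492·e^(−r·10)) → e^(−10r) = (2.56506 − 1)/17.4492 = 0.089692
r = −ln(0.089692)/10 = 2.41137/10

r ≈ 0.241 per week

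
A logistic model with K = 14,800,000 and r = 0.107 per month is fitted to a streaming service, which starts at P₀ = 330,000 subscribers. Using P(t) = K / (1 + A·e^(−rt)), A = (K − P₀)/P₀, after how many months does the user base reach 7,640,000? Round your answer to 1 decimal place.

t ≈ 35.9 months

A = (14800000 − 330000)/330000 = 43.84848
7640000 = 14800000/(1 + 43.84848·e^(−0.107t)) → 1 + 43.84848·e^(−0.107t) = 1.93717
e^(−0.107t) = 0.021373 → t = ln(46.78805)/0.107 = 3.84563/0.107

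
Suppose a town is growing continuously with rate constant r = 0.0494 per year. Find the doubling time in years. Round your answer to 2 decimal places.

doubling time = ln(2) / |r| = 0.69315 / 0.0494

doubling time ≈ 14.03 years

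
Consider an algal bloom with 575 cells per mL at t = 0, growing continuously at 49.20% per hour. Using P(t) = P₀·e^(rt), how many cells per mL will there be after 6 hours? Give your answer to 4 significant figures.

≈ 11,010 cells per mL

P(6) = 575 · e^(0.492·6) = 575 · e^(2.952)
= 575 · 19.1442 ≈ 11007.92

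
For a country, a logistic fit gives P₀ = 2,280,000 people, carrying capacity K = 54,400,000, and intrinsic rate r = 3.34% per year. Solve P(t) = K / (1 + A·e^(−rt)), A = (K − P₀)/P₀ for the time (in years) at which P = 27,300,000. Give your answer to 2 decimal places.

t ≈ 93.91 years

A = (54400000 − 2280000)/2280000 = 22.85965
27300000 = 54400000/(1 + 22.85965·e^(−0.0334t)) → 1 + 22.85965·e^(−0.0334t) = 1.99267
e^(−0.0334t) = 0.043425 → t = ln(23.02836)/0.0334 = 3.13673/0.0334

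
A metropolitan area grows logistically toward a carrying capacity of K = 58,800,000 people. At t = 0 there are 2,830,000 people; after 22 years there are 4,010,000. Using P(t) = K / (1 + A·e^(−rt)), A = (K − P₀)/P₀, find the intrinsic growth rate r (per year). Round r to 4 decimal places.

r ≈ 0.0168 per year

A = (58800000 − 2830000)/2830000 = 19.77739
4010000 = 58800000/(1 + 19.77739·e^(−r·22)) → e^(−22r) = (14.66334 − 1)/19.77739 = 0.690857
r = −ln(0.690857)/22 = 0.36982/22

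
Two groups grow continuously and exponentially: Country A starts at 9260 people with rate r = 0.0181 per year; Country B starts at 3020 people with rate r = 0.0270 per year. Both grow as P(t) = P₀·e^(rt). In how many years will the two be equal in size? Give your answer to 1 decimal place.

9260·e^(0.0181t) = 3020·e^(0.027t)
9260/3020 = e^((0.027 − 0.0181)t) → ln(3.06623) = 0.0089·t
t = 1.12045 / 0.0089

t ≈ 125.9 years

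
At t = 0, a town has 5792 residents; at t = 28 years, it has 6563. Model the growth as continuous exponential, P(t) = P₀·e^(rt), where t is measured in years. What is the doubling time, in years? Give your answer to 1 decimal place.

doubling time ≈ 155.3 years

r = ln(6563/5792) / 28 = ln(1.13311) / 28 ≈ 0.004463 per year
doubling time = ln 2 / |r| = 0.69315 / 0.004463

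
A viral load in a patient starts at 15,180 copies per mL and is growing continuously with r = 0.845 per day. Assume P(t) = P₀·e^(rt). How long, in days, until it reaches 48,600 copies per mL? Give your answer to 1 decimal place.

48600 = 15180 · e^(0.845·t)
t = ln(48600/15180) / 0.845 = ln(3.20158) / 0.845 = 1.16364 / 0.845

t ≈ 1.4 days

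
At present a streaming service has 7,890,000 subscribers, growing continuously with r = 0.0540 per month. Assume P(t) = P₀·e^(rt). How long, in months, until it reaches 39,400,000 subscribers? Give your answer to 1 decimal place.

39400000 = 7890000 · e^(0.054·t)
t = ln(39400000/7890000) / 0.054 = ln(4.99366) / 0.054 = 1.60817 / 0.054

t ≈ 29.8 months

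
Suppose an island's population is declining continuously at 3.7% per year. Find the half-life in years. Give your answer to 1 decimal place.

half-life ≈ 18.7 years

half-life = ln(2) / |r| = 0.69315 / 0.037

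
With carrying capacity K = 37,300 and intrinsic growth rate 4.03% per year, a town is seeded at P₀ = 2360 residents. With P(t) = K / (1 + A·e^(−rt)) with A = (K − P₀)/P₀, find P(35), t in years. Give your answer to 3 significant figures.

≈ 8,090 residents

A = (37300 − 2360)/2360 = 14.80508
P(35) = 37300 / (1 + 14.80508·e^(−0.0403·35)) = 37300 / (1 + 14.80508·0.244021)
= 37300 / 4.61276 ≈ 8086.27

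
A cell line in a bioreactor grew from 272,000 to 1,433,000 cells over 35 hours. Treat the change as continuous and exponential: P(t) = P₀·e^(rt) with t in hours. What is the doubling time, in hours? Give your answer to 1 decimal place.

r = ln(1433000/272000) / 35 = ln(5.26838) / 35 ≈ 0.047478 per hour
doubling time = ln 2 / |r| = 0.69315 / 0.047478

doubling time ≈ 14.6 hours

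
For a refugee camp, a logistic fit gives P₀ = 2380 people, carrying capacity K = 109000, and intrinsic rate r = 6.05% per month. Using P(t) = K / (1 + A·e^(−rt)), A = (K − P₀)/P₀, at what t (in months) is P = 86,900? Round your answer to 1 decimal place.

A = (109000 − 2380)/2380 = 44.79832
86900 = 109000/(1 + 44.79832·e^(−0.0605t)) → 1 + 44.79832·e^(−0.0605t) = 1.25432
e^(−0.0605t) = 0.005677 → t = ln(176.15267)/0.0605 = 5.17135/0.0605

t ≈ 85.5 months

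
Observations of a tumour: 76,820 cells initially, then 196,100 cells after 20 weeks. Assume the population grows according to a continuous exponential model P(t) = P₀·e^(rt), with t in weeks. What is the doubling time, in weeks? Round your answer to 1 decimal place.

r = ln(196100/76820) / 20 = ln(2.55272) / 20 ≈ 0.046858 per week
doubling time = ln 2 / |r| = 0.69315 / 0.046858

doubling time ≈ 14.8 weeks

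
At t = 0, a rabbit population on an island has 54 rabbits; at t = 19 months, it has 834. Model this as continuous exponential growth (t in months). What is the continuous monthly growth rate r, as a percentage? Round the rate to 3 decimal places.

834 = 54 · e^(r·19)
e^(19r) = 834/54 = 15.44444
r = ln(15.44444) / 19 = 2.73725 / 19

r ≈ 14.407% per month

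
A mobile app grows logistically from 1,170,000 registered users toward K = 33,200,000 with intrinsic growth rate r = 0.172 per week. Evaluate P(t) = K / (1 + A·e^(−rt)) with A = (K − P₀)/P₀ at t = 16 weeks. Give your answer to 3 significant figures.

≈ 12,100,000 registered users

A = (33200000 − 1170000)/1170000 = 27.37607
P(16) = 33200000 / (1 + 27.37607·e^(−0.172·16)) = 33200000 / (1 + 27.37607·0.0638)
= 33200000 / 2.7466 ≈ 12087686.07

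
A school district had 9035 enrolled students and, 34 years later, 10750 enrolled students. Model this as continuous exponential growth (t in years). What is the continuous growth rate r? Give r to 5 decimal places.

10750 = 9035 · e^(r·34)
e^(34r) = 10750/9035 = 1.18982
r = ln(1.18982) / 34 = 0.1738 / 34

r ≈ 0.00511 per year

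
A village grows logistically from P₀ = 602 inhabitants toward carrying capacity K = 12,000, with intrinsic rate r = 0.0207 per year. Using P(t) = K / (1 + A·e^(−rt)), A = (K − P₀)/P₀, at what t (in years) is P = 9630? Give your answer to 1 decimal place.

A = (12000 − 602)/602 = 18.93355
9630 = 12000/(1 + 18.93355·e^(−0.0207t)) → 1 + 18.93355·e^(−0.0207t) = 1.24611
e^(−0.0207t) = 0.012998 → t = ln(76.93255)/0.0207 = 4.34293/0.0207

t ≈ 209.8 years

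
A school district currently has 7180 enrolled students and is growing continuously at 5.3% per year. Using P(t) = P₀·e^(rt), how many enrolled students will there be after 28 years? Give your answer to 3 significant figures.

≈ 31,700 enrolled students

P(28) = 7180 · e^(0.053·28) = 7180 · e^(1.484)
= 7180 · 4.41055 ≈ 31667.77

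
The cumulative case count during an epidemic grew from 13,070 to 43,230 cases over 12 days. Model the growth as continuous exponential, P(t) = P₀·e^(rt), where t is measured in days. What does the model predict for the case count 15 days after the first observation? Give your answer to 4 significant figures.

r = ln(43230/13070) / 12 ≈ 0.099685 per day
P(15) = 13070 · e^(0.099685·15) = 13070 · 4.46054 ≈ 58299.21

≈ 58,300 cases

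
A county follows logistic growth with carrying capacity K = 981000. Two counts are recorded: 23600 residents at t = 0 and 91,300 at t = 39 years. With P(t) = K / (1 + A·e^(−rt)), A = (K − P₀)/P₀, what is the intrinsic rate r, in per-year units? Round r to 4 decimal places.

A = (981000 − 23600)/23600 = 40.5678
91300 = 981000/(1 + 40.5678·e^(−r·39)) → e^(−39r) = (10.7448 − 1)/40.5678 = 0.24021
r = −ln(0.24021)/39 = 1.42624/39

r ≈ 0.0366 per year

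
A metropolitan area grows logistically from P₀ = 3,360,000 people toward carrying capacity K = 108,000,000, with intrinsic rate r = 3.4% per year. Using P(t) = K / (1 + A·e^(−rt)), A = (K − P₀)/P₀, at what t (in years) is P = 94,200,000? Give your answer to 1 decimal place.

A = (108000000 − 3360000)/3360000 = 31.14286
94200000 = 108000000/(1 + 31.14286·e^(−0.034t)) → 1 + 31.14286·e^(−0.034t) = 1.1465
e^(−0.034t) = 0.004704 → t = ln(212.58385)/0.034 = 5.35934/0.034

t ≈ 157.6 years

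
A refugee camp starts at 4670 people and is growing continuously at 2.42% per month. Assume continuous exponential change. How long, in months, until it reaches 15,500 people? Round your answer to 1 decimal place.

15500 = 4670 · e^(0.0242·t)
t = ln(15500/4670) / 0.0242 = ln(3.31906) / 0.0242 = 1.19968 / 0.0242

t ≈ 49.6 months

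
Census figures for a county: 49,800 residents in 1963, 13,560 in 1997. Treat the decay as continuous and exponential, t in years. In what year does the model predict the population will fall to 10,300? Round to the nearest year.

year 2004

r = ln(13560/49800) / 34 = -1.30089/34 ≈ -0.038261 per year
t = ln(10300/49800) / r = -1.57587/-0.038261 ≈ 41.19 years after 1963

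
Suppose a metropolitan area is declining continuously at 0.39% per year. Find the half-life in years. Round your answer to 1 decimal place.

half-life = ln(2) / |r| = 0.69315 / 0.0039

half-life ≈ 177.7 years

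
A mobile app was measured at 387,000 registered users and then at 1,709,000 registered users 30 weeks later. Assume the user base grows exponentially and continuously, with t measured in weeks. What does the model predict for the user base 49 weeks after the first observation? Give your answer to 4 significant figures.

≈ 4,378,000 registered users

r = ln(1709000/387000) / 30 ≈ 0.049508 per week
P(49) = 387000 · e^(0.049508·49) = 387000 · 11.3123 ≈ 4377858.88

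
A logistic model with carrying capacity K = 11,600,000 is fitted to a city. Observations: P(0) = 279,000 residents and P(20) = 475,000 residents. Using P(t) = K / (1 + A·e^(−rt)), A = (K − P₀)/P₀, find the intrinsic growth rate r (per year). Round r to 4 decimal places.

A = (11600000 − 279000)/279000 = 40.57706
475000 = 11600000/(1 + 40.57706·e^(−r·20)) → e^(−20r) = (24.42105 − 1)/40.57706 = 0.577199
r = −ln(0.577199)/20 = 0.54957/20

r ≈ 0.0275 per year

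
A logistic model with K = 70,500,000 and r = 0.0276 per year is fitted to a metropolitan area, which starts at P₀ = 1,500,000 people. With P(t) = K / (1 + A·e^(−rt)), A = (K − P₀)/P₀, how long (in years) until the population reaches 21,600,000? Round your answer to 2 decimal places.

A = (70500000 − 1500000)/1500000 = 46
21600000 = 70500000/(1 + 46·e^(−0.0276t)) → 1 + 46·e^(−0.0276t) = 3.26389
e^(−0.0276t) = 0.049215 → t = ln(20.31902)/0.0276 = 3.01156/0.0276

t ≈ 109.11 years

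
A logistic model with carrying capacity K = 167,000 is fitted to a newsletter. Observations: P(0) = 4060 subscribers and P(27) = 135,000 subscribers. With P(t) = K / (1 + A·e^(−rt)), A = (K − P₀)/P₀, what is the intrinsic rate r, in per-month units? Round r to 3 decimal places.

A = (167000 − 4060)/4060 = 40.133
135000 = 167000/(1 + 40.133·e^(−r·27)) → e^(−27r) = (1.23704 − 1)/40.133 = 0.005906
r = −ln(0.005906)/27 = 5.13174/27

r ≈ 0.190 per month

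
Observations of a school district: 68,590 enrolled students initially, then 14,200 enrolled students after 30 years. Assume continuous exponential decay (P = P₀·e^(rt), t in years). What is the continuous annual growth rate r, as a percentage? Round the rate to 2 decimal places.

r ≈ -5.25% per year

14200 = 68590 · e^(r·30)
e^(30r) = 14200/68590 = 0.20703
r = ln(0.20703) / 30 = -1.5749 / 30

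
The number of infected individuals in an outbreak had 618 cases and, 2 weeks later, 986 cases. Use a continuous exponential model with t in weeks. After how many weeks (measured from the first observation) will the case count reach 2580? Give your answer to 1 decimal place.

t ≈ 6.1 weeks

r = ln(986/618) / 2 ≈ 0.233584 per week
t = ln(2580/618) / r = 1.42906 / 0.233584 ≈ 6.118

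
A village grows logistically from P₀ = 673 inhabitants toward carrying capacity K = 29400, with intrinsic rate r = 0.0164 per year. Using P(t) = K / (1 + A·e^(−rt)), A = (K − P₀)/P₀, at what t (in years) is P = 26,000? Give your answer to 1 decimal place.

t ≈ 352.9 years

A = (29400 − 673)/673 = 42.68499
26000 = 29400/(1 + 42.68499·e^(−0.0164t)) → 1 + 42.68499·e^(−0.0164t) = 1.13077
e^(−0.0164t) = 0.003064 → t = ln(326.41465)/0.0164 = 5.78817/0.0164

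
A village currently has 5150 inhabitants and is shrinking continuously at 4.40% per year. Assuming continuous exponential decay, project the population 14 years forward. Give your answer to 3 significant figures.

≈ 2,780 inhabitants

P(14) = 5150 · e^(-0.044·14) = 5150 · e^(-0.616)
= 5150 · 0.5401 ≈ 2781.52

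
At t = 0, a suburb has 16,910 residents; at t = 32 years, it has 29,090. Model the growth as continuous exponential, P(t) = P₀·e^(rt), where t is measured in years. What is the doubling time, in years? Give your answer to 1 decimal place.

r = ln(29090/16910) / 32 = ln(1.72028) / 32 ≈ 0.016953 per year
doubling time = ln 2 / |r| = 0.69315 / 0.016953

doubling time ≈ 40.9 years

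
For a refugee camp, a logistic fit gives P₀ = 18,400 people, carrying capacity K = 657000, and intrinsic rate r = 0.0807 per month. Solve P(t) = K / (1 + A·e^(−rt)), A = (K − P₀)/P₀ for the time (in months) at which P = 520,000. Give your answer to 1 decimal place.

A = (657000 − 18400)/18400 = 34.70652
520000 = 657000/(1 + 34.70652·e^(−0.0807t)) → 1 + 34.70652·e^(−0.0807t) = 1.26346
e^(−0.0807t) = 0.007591 → t = ln(131.73278)/0.0807 = 4.88078/0.0807

t ≈ 60.5 months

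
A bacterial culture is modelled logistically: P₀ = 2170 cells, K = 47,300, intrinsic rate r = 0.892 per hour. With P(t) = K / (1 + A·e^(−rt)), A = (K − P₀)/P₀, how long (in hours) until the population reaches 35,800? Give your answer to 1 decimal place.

t ≈ 4.7 hours

A = (47300 − 2170)/2170 = 20.79724
35800 = 47300/(1 + 20.79724·e^(−0.892t)) → 1 + 20.79724·e^(−0.892t) = 1.32123
e^(−0.892t) = 0.015446 → t = ln(64.7427)/0.892 = 4.17042/0.892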